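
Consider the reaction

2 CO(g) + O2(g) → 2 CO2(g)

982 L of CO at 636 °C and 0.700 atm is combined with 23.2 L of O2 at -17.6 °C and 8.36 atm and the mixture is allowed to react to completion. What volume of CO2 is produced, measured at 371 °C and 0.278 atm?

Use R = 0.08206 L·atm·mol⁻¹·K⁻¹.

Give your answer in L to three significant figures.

n(CO) = PV/RT = (0.700 × 982) / (0.08206 × 909.15) = 9.214 mol
n(O2) = PV/RT = (8.36 × 23.2) / (0.08206 × 255.55) = 9.249 mol
For 9.214 mol CO, stoichiometry requires (1/2) × 9.214 = 4.607 mol O2; 9.249 mol is available, so CO is limiting.
n(CO2) = (2/2) × 9.214 = 9.214 mol
V(CO2) = nRT/P = 9.214 × 0.08206 × 644.15 / 0.278 = 1752 L

1750 L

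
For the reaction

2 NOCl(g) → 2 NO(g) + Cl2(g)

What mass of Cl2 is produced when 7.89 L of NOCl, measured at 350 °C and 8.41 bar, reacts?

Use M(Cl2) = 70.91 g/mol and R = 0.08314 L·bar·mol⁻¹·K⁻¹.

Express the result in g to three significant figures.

45.4 g

n(NOCl) = PV/RT = (8.41 × 7.89) / (0.08314 × 623.15) = 1.281 mol
n(Cl2) = (1/2) × 1.281 = 0.6405 mol
m(Cl2) = 0.6405 × 70.91 = 45.42 g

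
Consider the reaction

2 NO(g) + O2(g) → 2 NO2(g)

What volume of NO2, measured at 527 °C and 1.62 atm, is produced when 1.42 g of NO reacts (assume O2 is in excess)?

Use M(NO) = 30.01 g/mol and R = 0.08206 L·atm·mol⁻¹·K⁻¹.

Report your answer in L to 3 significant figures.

n(NO) = 1.420 / 30.01 = 0.04732 mol
n(NO2) = (2/2) × 0.04732 = 0.04732 mol
V = nRT/P = 0.04732 × 0.08206 × 800.15 / 1.62 = 1.918 L

1.92 L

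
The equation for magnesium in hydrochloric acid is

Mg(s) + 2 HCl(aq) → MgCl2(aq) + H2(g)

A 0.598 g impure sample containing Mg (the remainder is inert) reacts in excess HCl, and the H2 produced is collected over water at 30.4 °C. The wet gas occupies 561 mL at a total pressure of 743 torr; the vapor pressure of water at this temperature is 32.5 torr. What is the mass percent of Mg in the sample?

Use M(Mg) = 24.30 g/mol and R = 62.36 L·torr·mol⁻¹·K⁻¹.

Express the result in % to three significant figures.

P(H2) = 743 − 32.5 = 710.5 torr
n(H2) = PV/RT = (710.5 × 0.5610) / (62.36 × 303.55) = 0.02106 mol
n(Mg) = (1/1) × 0.02106 = 0.02106 mol
m(Mg) = 0.02106 × 24.30 = 0.5118 g
%Mg = 0.5118 / 0.598 × 100 = 85.59%

85.6 %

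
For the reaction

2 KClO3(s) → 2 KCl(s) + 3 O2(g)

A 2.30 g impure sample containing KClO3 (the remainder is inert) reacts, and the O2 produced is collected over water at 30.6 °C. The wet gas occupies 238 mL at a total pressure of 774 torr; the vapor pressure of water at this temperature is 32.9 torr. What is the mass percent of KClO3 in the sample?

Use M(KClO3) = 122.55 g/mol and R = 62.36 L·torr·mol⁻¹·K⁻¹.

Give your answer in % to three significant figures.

33.1 %

P(O2) = 774 − 32.9 = 741.1 torr
n(O2) = PV/RT = (741.1 × 0.2380) / (62.36 × 303.75) = 0.009312 mol
n(KClO3) = (2/3) × 0.009312 = 0.006208 mol
m(KClO3) = 0.006208 × 122.55 = 0.7608 g
%KClO3 = 0.7608 / 2.30 × 100 = 33.08%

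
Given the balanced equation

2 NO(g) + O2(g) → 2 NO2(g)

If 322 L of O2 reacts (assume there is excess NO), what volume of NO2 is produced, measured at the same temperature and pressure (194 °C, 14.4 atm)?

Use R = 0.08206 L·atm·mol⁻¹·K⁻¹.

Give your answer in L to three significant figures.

At constant T and P, gas volumes are in the mole ratio: V(NO2) = (2/1) × 322 = 644.0 L

644 L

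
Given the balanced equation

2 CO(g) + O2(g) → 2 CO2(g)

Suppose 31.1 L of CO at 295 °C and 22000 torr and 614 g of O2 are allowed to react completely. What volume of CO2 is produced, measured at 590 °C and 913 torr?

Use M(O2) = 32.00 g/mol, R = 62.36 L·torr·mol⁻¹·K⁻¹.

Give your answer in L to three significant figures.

n(CO) = PV/RT = (22000 × 31.1) / (62.36 × 568.15) = 19.31 mol
n(O2) = 614 / 32.00 = 19.19 mol
For 19.31 mol CO, stoichiometry requires (1/2) × 19.31 = 9.655 mol O2; 19.19 mol is available, so CO is limiting.
n(CO2) = (2/2) × 19.31 = 19.31 mol
V(CO2) = nRT/P = 19.31 × 62.36 × 863.15 / 913 = 1138 L

1140 L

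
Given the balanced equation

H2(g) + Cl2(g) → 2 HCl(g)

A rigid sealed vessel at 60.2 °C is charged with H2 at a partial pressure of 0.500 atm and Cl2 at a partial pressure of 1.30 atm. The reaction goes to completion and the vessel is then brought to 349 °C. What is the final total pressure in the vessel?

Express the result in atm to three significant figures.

3.36 atm

Because the vessel is rigid and T is held at 60.2 °C, work the stoichiometry in partial pressures (P_i = n_iRT/V).
P(Cl2) required for 0.500 atm of H2 = (1/1) × 0.500 = 0.5000 atm; available 1.30 atm, so H2 is limiting.
P(Cl2) remaining = 1.30 − (1/1) × 0.500 = 0.8000 atm
P(gaseous products) = (2)/1 × 0.500 = 1.000 atm
P_total at 60.2 °C = 0.8000 + 1.000 = 1.800 atm
Scaling to 349 °C: P = 1.800 × 622.15/333.35 = 3.359 atm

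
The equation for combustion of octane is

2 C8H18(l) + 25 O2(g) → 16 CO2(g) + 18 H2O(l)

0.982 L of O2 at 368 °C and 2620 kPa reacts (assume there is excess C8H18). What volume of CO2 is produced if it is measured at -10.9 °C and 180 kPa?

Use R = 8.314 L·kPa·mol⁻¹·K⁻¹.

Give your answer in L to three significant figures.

3.74 L

n(O2) = PV/RT = (2620 × 0.982) / (8.314 × 641.15) = 0.4827 mol
n(CO2) = (16/25) × 0.4827 = 0.3089 mol
V = nRT/P = 0.3089 × 8.314 × 262.25 / 180 = 3.742 L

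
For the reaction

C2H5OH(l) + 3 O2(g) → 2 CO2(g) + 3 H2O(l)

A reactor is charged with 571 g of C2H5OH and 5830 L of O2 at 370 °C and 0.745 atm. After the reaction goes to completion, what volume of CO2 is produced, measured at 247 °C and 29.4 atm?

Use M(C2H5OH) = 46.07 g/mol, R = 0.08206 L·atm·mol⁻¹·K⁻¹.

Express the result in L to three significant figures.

36.0 L

n(C2H5OH) = 571 / 46.07 = 12.39 mol
n(O2) = PV/RT = (0.745 × 5830) / (0.08206 × 643.15) = 82.30 mol
For 12.39 mol C2H5OH, stoichiometry requires (3/1) × 12.39 = 37.17 mol O2; 82.30 mol is available, so C2H5OH is limiting.
n(CO2) = (2/1) × 12.39 = 24.78 mol
V(CO2) = nRT/P = 24.78 × 0.08206 × 520.15 / 29.4 = 35.98 L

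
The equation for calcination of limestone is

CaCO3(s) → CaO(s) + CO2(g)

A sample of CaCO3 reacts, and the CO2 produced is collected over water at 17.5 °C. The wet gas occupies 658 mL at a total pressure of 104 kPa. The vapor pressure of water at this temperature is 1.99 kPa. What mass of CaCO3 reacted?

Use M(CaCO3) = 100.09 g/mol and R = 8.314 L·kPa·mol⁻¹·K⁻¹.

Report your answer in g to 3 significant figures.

2.78 g

P(CO2) = 104 − 1.99 = 102.0 kPa
n(CO2) = PV/RT = (102.0 × 0.6580) / (8.314 × 290.65) = 0.02777 mol
n(CaCO3) = (1/1) × 0.02777 = 0.02777 mol
m(CaCO3) = 0.02777 × 100.09 = 2.779 g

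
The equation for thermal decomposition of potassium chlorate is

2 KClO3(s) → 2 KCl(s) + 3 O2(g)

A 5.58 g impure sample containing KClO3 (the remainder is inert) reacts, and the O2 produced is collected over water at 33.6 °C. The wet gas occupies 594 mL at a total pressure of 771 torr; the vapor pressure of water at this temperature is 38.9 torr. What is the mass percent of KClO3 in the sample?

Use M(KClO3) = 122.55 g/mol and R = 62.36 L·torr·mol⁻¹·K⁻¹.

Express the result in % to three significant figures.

33.3 %

P(O2) = 771 − 38.9 = 732.1 torr
n(O2) = PV/RT = (732.1 × 0.5940) / (62.36 × 306.75) = 0.02273 mol
n(KClO3) = (2/3) × 0.02273 = 0.01515 mol
m(KClO3) = 0.01515 × 122.55 = 1.857 g
%KClO3 = 1.857 / 5.58 × 100 = 33.28%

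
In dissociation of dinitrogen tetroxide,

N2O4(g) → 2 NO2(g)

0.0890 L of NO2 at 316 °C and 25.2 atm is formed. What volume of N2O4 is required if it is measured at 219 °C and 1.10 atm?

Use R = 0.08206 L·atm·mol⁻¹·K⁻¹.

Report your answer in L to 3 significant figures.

n(NO2) = PV/RT = (25.2 × 0.0890) / (0.08206 × 589.15) = 0.04639 mol
n(N2O4) = (1/2) × 0.04639 = 0.02320 mol
V = nRT/P = 0.02320 × 0.08206 × 492.15 / 1.10 = 0.8518 L

0.852 L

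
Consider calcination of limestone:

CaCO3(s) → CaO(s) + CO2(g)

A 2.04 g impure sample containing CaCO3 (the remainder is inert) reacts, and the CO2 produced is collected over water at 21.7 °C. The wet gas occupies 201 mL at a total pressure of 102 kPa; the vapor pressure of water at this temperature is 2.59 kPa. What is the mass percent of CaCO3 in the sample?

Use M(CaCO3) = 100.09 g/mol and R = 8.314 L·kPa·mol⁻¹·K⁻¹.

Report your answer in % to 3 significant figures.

40.0 %

P(CO2) = 102 − 2.59 = 99.41 kPa
n(CO2) = PV/RT = (99.41 × 0.2010) / (8.314 × 294.85) = 0.008151 mol
n(CaCO3) = (1/1) × 0.008151 = 0.008151 mol
m(CaCO3) = 0.008151 × 100.09 = 0.8158 g
%CaCO3 = 0.8158 / 2.04 × 100 = 39.99%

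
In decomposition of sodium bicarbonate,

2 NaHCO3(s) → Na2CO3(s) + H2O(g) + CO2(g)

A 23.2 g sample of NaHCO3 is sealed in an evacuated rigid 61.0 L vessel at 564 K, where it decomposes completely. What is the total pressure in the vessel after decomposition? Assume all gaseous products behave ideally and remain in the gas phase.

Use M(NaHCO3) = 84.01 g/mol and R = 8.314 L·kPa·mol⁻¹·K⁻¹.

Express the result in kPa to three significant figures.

n(NaHCO3) = 23.2 / 84.01 = 0.2762 mol
n(gas produced) = (2/2) × 0.2762 = 0.2762 mol
P = nRT/V = 0.2762 × 8.314 × 564 / 61.0 = 21.23 kPa

21.2 kPa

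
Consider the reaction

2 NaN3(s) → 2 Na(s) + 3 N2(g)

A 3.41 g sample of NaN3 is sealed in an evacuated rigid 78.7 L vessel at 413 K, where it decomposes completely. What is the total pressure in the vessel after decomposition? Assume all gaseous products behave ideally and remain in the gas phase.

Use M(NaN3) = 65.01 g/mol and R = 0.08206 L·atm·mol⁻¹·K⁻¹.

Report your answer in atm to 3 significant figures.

n(NaN3) = 3.41 / 65.01 = 0.05245 mol
n(gas produced) = (3/2) × 0.05245 = 0.07867 mol
P = nRT/V = 0.07867 × 0.08206 × 413 / 78.7 = 0.03388 atm

0.0339 atm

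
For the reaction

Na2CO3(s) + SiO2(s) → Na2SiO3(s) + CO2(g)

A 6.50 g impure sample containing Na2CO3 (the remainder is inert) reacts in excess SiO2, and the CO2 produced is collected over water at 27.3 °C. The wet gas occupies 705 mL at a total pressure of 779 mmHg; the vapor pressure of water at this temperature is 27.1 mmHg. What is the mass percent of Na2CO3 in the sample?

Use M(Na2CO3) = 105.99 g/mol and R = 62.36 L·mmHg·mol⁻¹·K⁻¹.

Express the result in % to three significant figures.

46.1 %

P(CO2) = 779 − 27.1 = 751.9 mmHg
n(CO2) = PV/RT = (751.9 × 0.7050) / (62.36 × 300.45) = 0.02829 mol
n(Na2CO3) = (1/1) × 0.02829 = 0.02829 mol
m(Na2CO3) = 0.02829 × 105.99 = 2.998 g
%Na2CO3 = 2.998 / 6.50 × 100 = 46.12%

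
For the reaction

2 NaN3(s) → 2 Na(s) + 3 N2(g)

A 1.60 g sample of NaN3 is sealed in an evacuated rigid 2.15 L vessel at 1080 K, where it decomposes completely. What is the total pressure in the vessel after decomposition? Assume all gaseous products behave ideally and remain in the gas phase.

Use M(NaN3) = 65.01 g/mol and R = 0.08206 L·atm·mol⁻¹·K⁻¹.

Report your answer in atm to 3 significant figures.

1.52 atm

n(NaN3) = 1.60 / 65.01 = 0.02461 mol
n(gas produced) = (3/2) × 0.02461 = 0.03692 mol
P = nRT/V = 0.03692 × 0.08206 × 1080 / 2.15 = 1.522 atm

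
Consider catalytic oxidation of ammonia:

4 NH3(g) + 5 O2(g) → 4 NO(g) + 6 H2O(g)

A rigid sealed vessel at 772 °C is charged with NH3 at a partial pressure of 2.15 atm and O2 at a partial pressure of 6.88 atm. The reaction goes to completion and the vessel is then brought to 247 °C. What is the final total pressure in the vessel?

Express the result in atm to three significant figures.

4.76 atm

With V and T fixed, P_i ∝ n_i, so the mole ratios apply directly to partial pressures at 772 °C.
P(O2) required for 2.15 atm of NH3 = (5/4) × 2.15 = 2.688 atm; available 6.88 atm, so NH3 is limiting.
P(O2) remaining = 6.88 − (5/4) × 2.15 = 4.192 atm
P(gaseous products) = (4+6)/4 × 2.15 = 5.375 atm
P_total at 772 °C = 4.192 + 5.375 = 9.567 atm
Scaling to 247 °C: P = 9.567 × 520.15/1045.15 = 4.761 atm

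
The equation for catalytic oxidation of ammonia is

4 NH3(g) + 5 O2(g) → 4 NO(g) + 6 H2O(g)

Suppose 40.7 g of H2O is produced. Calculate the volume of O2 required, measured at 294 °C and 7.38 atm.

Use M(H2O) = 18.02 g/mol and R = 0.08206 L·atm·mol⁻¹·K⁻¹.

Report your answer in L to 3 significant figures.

n(H2O) = 40.70 / 18.02 = 2.259 mol
n(O2) = (5/6) × 2.259 = 1.883 mol
V = nRT/P = 1.883 × 0.08206 × 567.15 / 7.38 = 11.87 L

11.9 L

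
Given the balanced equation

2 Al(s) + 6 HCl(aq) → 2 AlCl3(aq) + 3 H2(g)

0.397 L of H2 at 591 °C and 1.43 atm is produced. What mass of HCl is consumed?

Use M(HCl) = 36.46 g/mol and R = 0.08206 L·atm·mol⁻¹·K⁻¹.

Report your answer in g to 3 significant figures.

n(H2) = PV/RT = (1.43 × 0.397) / (0.08206 × 864.15) = 0.008006 mol
n(HCl) = (6/3) × 0.008006 = 0.01601 mol
m(HCl) = 0.01601 × 36.46 = 0.5837 g

0.584 g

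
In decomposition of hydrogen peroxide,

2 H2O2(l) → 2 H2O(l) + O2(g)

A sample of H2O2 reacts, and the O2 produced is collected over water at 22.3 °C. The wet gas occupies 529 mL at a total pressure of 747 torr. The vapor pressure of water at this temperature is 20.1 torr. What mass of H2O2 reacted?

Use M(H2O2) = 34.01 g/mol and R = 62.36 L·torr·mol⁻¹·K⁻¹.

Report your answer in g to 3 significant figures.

1.42 g

P(O2) = 747 − 20.1 = 726.9 torr
n(O2) = PV/RT = (726.9 × 0.5290) / (62.36 × 295.45) = 0.02087 mol
n(H2O2) = (2/1) × 0.02087 = 0.04174 mol
m(H2O2) = 0.04174 × 34.01 = 1.420 g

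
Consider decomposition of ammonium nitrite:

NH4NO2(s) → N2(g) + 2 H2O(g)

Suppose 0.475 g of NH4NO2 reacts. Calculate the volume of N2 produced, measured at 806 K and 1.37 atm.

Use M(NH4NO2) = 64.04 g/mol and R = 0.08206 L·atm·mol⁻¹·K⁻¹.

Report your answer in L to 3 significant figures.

0.358 L

n(NH4NO2) = 0.4750 / 64.04 = 0.007417 mol
n(N2) = (1/1) × 0.007417 = 0.007417 mol
V = nRT/P = 0.007417 × 0.08206 × 806 / 1.37 = 0.3581 L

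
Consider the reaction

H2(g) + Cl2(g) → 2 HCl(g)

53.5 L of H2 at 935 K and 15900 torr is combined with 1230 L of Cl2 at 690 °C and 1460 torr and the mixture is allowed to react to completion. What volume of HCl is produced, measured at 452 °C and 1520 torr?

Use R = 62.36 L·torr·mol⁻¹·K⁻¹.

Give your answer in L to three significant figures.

868 L

n(H2) = PV/RT = (15900 × 53.5) / (62.36 × 935) = 14.59 mol
n(Cl2) = PV/RT = (1460 × 1230) / (62.36 × 963.15) = 29.90 mol
For 14.59 mol H2, stoichiometry requires (1/1) × 14.59 = 14.59 mol Cl2; 29.90 mol is available, so H2 is limiting.
n(HCl) = (2/1) × 14.59 = 29.18 mol
V(HCl) = nRT/P = 29.18 × 62.36 × 725.15 / 1520 = 868.1 L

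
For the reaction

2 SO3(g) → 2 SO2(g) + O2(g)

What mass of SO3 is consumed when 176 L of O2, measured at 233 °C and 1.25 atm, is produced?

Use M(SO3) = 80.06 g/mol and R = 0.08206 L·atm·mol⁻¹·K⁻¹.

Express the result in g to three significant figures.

848 g

n(O2) = PV/RT = (1.25 × 176) / (0.08206 × 506.15) = 5.297 mol
n(SO3) = (2/1) × 5.297 = 10.59 mol
m(SO3) = 10.59 × 80.06 = 847.8 g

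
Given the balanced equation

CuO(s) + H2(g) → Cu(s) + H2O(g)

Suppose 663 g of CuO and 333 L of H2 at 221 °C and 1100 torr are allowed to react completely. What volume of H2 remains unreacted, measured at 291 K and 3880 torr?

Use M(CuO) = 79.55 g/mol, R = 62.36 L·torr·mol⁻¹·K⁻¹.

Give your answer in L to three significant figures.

16.6 L

n(CuO) = 663 / 79.55 = 8.334 mol
n(H2) = PV/RT = (1100 × 333) / (62.36 × 494.15) = 11.89 mol
For 8.334 mol CuO, stoichiometry requires (1/1) × 8.334 = 8.334 mol H2; 11.89 mol is available, so CuO is limiting.
n(H2) consumed = (1/1) × 8.334 = 8.334 mol; remaining = 11.89 − 8.334 = 3.556 mol
V(H2) = nRT/P = 3.556 × 62.36 × 291 / 3880 = 16.63 L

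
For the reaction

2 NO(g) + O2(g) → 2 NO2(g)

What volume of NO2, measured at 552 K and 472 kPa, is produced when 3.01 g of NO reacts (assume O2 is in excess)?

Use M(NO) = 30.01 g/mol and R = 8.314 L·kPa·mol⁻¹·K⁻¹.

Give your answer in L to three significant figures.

n(NO) = 3.010 / 30.01 = 0.1003 mol
n(NO2) = (2/2) × 0.1003 = 0.1003 mol
V = nRT/P = 0.1003 × 8.314 × 552 / 472 = 0.9752 L

0.975 L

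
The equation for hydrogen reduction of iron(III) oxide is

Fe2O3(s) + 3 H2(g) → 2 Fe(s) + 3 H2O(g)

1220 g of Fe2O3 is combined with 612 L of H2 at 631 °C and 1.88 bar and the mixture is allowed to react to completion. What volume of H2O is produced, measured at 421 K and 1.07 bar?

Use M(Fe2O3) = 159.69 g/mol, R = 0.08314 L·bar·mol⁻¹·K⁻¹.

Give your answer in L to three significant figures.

501 L

n(Fe2O3) = 1220 / 159.69 = 7.640 mol
n(H2) = PV/RT = (1.88 × 612) / (0.08314 × 904.15) = 15.31 mol
For 7.640 mol Fe2O3, stoichiometry requires (3/1) × 7.640 = 22.92 mol H2; 15.31 mol is available, so H2 is limiting.
n(H2O) = (3/3) × 15.31 = 15.31 mol
V(H2O) = nRT/P = 15.31 × 0.08314 × 421 / 1.07 = 500.8 L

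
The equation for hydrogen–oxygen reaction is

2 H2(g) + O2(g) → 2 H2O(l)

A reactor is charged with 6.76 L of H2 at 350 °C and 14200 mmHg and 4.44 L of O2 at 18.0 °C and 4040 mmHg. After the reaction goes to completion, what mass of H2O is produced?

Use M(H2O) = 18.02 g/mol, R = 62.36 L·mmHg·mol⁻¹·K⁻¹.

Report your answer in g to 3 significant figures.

n(H2) = PV/RT = (14200 × 6.76) / (62.36 × 623.15) = 2.470 mol
n(O2) = PV/RT = (4040 × 4.44) / (62.36 × 291.15) = 0.9880 mol
For 2.470 mol H2, stoichiometry requires (1/2) × 2.470 = 1.235 mol O2; 0.9880 mol is available, so O2 is limiting.
n(H2O) = (2/1) × 0.9880 = 1.976 mol
m(H2O) = 1.976 × 18.02 = 35.61 g

35.6 g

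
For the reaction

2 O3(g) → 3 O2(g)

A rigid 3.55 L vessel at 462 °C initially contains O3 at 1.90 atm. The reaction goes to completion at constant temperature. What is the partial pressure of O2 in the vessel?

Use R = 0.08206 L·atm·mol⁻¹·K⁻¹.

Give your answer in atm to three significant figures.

n(O3)₀ = PV/RT = (1.90 × 3.55) / (0.08206 × 735.15) = 0.1118 mol
n(O2) = (3/2) × 0.1118 = 0.1677 mol
P(O2) = nRT/V = 0.1677 × 0.08206 × 735.15 / 3.55 = 2.850 atm

2.85 atm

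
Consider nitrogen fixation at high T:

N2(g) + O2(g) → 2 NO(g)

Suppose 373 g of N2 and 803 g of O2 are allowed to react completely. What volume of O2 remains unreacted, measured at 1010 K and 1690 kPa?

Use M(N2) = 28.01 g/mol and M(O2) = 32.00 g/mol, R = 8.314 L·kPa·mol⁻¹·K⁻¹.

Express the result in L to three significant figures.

n(N2) = 373 / 28.01 = 13.32 mol
n(O2) = 803 / 32.00 = 25.09 mol
For 13.32 mol N2, stoichiometry requires (1/1) × 13.32 = 13.32 mol O2; 25.09 mol is available, so N2 is limiting.
n(O2) consumed = (1/1) × 13.32 = 13.32 mol; remaining = 25.09 − 13.32 = 11.77 mol
V(O2) = nRT/P = 11.77 × 8.314 × 1010 / 1690 = 58.48 L

58.5 L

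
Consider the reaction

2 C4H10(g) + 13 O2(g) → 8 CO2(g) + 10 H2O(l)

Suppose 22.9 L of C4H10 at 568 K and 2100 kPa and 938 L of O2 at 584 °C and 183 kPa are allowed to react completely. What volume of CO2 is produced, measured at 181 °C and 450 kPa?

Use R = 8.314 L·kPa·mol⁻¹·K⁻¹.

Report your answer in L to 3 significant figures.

n(C4H10) = PV/RT = (2100 × 22.9) / (8.314 × 568) = 10.18 mol
n(O2) = PV/RT = (183 × 938) / (8.314 × 857.15) = 24.09 mol
For 10.18 mol C4H10, stoichiometry requires (13/2) × 10.18 = 66.17 mol O2; 24.09 mol is available, so O2 is limiting.
n(CO2) = (8/13) × 24.09 = 14.82 mol
V(CO2) = nRT/P = 14.82 × 8.314 × 454.15 / 450 = 124.3 L

124 L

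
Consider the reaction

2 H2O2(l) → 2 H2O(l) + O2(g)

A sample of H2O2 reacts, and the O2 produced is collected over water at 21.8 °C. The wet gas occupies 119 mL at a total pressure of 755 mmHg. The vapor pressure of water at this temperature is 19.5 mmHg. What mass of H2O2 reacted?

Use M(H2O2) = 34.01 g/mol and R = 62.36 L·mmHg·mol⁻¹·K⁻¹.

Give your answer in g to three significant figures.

0.324 g

P(O2) = 755 − 19.5 = 735.5 mmHg
n(O2) = PV/RT = (735.5 × 0.1190) / (62.36 × 294.95) = 0.004759 mol
n(H2O2) = (2/1) × 0.004759 = 0.009518 mol
m(H2O2) = 0.009518 × 34.01 = 0.3237 g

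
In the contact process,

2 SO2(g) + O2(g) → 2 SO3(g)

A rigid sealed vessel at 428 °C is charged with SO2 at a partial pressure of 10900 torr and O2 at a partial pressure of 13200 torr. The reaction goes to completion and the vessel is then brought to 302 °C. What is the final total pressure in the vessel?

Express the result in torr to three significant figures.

15300 torr

At constant V, partial pressures at 428 °C are proportional to moles, so apply stoichiometry directly to pressures.
P(O2) required for 10900 torr of SO2 = (1/2) × 10900 = 5450 torr; available 13200 torr, so SO2 is limiting.
P(O2) remaining = 13200 − (1/2) × 10900 = 7750 torr
P(gaseous products) = (2)/2 × 10900 = 10900 torr
P_total at 428 °C = 7750 + 10900 = 18650 torr
Scaling to 302 °C: P = 18650 × 575.15/701.15 = 15300 torr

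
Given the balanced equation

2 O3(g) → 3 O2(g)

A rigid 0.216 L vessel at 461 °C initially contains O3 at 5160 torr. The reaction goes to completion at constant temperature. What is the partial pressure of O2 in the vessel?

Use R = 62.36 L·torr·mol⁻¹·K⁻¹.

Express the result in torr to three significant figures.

7740 torr

n(O3)₀ = PV/RT = (5160 × 0.216) / (62.36 × 734.15) = 0.02435 mol
n(O2) = (3/2) × 0.02435 = 0.03653 mol
P(O2) = nRT/V = 0.03653 × 62.36 × 734.15 / 0.216 = 7743 torr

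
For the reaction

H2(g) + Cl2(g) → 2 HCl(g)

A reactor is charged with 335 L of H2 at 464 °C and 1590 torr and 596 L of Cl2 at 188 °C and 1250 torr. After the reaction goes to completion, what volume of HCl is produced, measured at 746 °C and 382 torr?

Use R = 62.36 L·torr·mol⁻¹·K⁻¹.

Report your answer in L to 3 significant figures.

3860 L

n(H2) = PV/RT = (1590 × 335) / (62.36 × 737.15) = 11.59 mol
n(Cl2) = PV/RT = (1250 × 596) / (62.36 × 461.15) = 25.91 mol
For 11.59 mol H2, stoichiometry requires (1/1) × 11.59 = 11.59 mol Cl2; 25.91 mol is available, so H2 is limiting.
n(HCl) = (2/1) × 11.59 = 23.18 mol
V(HCl) = nRT/P = 23.18 × 62.36 × 1019.15 / 382 = 3857 L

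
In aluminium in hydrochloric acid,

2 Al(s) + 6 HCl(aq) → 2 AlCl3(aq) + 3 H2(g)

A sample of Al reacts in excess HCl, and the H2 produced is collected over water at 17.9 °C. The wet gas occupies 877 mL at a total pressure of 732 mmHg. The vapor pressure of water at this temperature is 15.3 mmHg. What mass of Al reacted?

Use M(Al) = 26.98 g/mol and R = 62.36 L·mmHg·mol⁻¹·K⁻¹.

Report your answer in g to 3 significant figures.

0.623 g

P(H2) = 732 − 15.3 = 716.7 mmHg
n(H2) = PV/RT = (716.7 × 0.8770) / (62.36 × 291.05) = 0.03463 mol
n(Al) = (2/3) × 0.03463 = 0.02309 mol
m(Al) = 0.02309 × 26.98 = 0.6230 g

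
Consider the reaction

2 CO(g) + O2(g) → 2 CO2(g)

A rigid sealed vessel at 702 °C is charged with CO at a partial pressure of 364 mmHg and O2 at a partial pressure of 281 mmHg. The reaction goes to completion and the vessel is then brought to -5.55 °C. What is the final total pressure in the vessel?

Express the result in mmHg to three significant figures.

127 mmHg

Because the vessel is rigid and T is held at 702 °C, work the stoichiometry in partial pressures (P_i = n_iRT/V).
P(O2) required for 364 mmHg of CO = (1/2) × 364 = 182.0 mmHg; available 281 mmHg, so CO is limiting.
P(O2) remaining = 281 − (1/2) × 364 = 99.00 mmHg
P(gaseous products) = (2)/2 × 364 = 364.0 mmHg
P_total at 702 °C = 99.00 + 364.0 = 463.0 mmHg
Scaling to -5.55 °C: P = 463.0 × 267.6/975.15 = 127.1 mmHg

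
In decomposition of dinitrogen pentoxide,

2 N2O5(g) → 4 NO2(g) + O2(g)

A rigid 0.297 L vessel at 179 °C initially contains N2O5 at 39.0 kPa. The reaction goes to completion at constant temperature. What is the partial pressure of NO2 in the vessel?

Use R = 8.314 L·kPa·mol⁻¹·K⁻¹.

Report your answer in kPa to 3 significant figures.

78.0 kPa

n(N2O5)₀ = PV/RT = (39.0 × 0.297) / (8.314 × 452.15) = 0.003081 mol
n(NO2) = (4/2) × 0.003081 = 0.006162 mol
P(NO2) = nRT/V = 0.006162 × 8.314 × 452.15 / 0.297 = 77.99 kPa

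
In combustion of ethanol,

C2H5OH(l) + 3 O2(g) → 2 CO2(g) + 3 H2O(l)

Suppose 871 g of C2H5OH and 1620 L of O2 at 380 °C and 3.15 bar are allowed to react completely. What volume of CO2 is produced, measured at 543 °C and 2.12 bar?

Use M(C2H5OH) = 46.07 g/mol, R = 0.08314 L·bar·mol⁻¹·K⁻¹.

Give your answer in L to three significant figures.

n(C2H5OH) = 871 / 46.07 = 18.91 mol
n(O2) = PV/RT = (3.15 × 1620) / (0.08314 × 653.15) = 93.97 mol
For 18.91 mol C2H5OH, stoichiometry requires (3/1) × 18.91 = 56.73 mol O2; 93.97 mol is available, so C2H5OH is limiting.
n(CO2) = (2/1) × 18.91 = 37.82 mol
V(CO2) = nRT/P = 37.82 × 0.08314 × 816.15 / 2.12 = 1211 L

1210 L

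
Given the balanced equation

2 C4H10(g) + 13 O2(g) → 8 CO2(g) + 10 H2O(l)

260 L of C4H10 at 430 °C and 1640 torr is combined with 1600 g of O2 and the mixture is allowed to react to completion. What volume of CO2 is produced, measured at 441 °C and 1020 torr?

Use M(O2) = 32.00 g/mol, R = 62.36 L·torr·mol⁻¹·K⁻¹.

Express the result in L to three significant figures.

n(C4H10) = PV/RT = (1640 × 260) / (62.36 × 703.15) = 9.724 mol
n(O2) = 1600 / 32.00 = 50.00 mol
For 9.724 mol C4H10, stoichiometry requires (13/2) × 9.724 = 63.21 mol O2; 50.00 mol is available, so O2 is limiting.
n(CO2) = (8/13) × 50.00 = 30.77 mol
V(CO2) = nRT/P = 30.77 × 62.36 × 714.15 / 1020 = 1343 L

1340 L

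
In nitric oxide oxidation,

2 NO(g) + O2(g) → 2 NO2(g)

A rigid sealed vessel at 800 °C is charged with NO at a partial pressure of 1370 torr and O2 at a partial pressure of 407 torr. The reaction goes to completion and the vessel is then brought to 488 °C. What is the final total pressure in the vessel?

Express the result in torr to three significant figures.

At constant V, partial pressures at 800 °C are proportional to moles, so apply stoichiometry directly to pressures.
P(O2) required for 1370 torr of NO = (1/2) × 1370 = 685.0 torr; available 407 torr, so O2 is limiting.
P(NO) remaining = 1370 − (2/1) × 407 = 556.0 torr
P(gaseous products) = (2)/1 × 407 = 814.0 torr
P_total at 800 °C = 556.0 + 814.0 = 1370 torr
Scaling to 488 °C: P = 1370 × 761.15/1073.15 = 971.7 torr

972 torr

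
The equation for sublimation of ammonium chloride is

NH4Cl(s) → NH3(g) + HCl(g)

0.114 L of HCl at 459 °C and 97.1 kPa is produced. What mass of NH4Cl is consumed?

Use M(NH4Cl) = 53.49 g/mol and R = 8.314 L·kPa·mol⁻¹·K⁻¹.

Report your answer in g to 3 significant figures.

0.0973 g

n(HCl) = PV/RT = (97.1 × 0.114) / (8.314 × 732.15) = 0.001819 mol
n(NH4Cl) = (1/1) × 0.001819 = 0.001819 mol
m(NH4Cl) = 0.001819 × 53.49 = 0.09730 g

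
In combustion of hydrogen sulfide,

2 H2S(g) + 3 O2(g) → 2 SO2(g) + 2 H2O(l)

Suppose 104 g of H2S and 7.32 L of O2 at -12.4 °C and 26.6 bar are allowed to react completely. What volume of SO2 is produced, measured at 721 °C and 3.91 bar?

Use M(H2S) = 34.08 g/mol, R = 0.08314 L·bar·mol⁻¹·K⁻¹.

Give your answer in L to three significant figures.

64.5 L

n(H2S) = 104 / 34.08 = 3.052 mol
n(O2) = PV/RT = (26.6 × 7.32) / (0.08314 × 260.75) = 8.982 mol
For 3.052 mol H2S, stoichiometry requires (3/2) × 3.052 = 4.578 mol O2; 8.982 mol is available, so H2S is limiting.
n(SO2) = (2/2) × 3.052 = 3.052 mol
V(SO2) = nRT/P = 3.052 × 0.08314 × 994.15 / 3.91 = 64.52 L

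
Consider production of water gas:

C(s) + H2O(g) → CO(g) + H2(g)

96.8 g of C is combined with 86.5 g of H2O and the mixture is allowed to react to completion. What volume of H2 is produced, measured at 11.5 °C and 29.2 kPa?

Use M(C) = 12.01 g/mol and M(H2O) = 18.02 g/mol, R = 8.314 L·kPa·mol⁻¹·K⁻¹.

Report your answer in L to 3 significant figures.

389 L

n(C) = 96.8 / 12.01 = 8.060 mol
n(H2O) = 86.5 / 18.02 = 4.800 mol
For 8.060 mol C, stoichiometry requires (1/1) × 8.060 = 8.060 mol H2O; 4.800 mol is available, so H2O is limiting.
n(H2) = (1/1) × 4.800 = 4.800 mol
V(H2) = nRT/P = 4.800 × 8.314 × 284.65 / 29.2 = 389.0 L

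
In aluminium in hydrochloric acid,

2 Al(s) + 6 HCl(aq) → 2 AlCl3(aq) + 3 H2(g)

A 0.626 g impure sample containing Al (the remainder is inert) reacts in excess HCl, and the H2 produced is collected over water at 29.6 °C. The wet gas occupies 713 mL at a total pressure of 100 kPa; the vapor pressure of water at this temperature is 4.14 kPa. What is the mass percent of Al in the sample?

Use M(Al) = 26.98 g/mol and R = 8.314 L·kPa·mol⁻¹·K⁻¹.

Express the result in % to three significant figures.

P(H2) = 100 − 4.14 = 95.86 kPa
n(H2) = PV/RT = (95.86 × 0.7130) / (8.314 × 302.75) = 0.02715 mol
n(Al) = (2/3) × 0.02715 = 0.01810 mol
m(Al) = 0.01810 × 26.98 = 0.4883 g
%Al = 0.4883 / 0.626 × 100 = 78.00%

78.0 %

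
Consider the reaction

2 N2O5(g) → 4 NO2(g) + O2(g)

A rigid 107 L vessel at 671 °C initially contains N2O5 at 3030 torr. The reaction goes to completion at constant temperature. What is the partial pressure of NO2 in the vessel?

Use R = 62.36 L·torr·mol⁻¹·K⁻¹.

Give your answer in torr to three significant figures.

6060 torr

n(N2O5)₀ = PV/RT = (3030 × 107) / (62.36 × 944.15) = 5.507 mol
n(NO2) = (4/2) × 5.507 = 11.01 mol
P(NO2) = nRT/V = 11.01 × 62.36 × 944.15 / 107 = 6058 torr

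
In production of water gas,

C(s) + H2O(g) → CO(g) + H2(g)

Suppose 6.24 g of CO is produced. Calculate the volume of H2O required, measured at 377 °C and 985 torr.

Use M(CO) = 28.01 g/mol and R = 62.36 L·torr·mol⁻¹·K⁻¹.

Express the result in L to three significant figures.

9.17 L

n(CO) = 6.240 / 28.01 = 0.2228 mol
n(H2O) = (1/1) × 0.2228 = 0.2228 mol
V = nRT/P = 0.2228 × 62.36 × 650.15 / 985 = 9.171 L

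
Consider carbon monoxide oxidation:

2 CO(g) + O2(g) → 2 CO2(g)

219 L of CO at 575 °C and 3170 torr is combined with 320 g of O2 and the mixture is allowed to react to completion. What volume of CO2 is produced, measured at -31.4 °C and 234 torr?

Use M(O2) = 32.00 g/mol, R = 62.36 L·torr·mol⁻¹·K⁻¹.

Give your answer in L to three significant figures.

846 L

n(CO) = PV/RT = (3170 × 219) / (62.36 × 848.15) = 13.13 mol
n(O2) = 320 / 32.00 = 10.00 mol
For 13.13 mol CO, stoichiometry requires (1/2) × 13.13 = 6.565 mol O2; 10.00 mol is available, so CO is limiting.
n(CO2) = (2/2) × 13.13 = 13.13 mol
V(CO2) = nRT/P = 13.13 × 62.36 × 241.75 / 234 = 845.9 L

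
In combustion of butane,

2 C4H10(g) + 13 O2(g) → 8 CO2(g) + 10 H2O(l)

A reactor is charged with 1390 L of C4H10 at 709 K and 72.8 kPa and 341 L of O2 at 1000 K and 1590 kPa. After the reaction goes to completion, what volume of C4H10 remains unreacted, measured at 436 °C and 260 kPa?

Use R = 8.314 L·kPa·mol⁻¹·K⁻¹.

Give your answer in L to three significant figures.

162 L

n(C4H10) = PV/RT = (72.8 × 1390) / (8.314 × 709) = 17.17 mol
n(O2) = PV/RT = (1590 × 341) / (8.314 × 1000) = 65.21 mol
For 17.17 mol C4H10, stoichiometry requires (13/2) × 17.17 = 111.6 mol O2; 65.21 mol is available, so O2 is limiting.
n(C4H10) consumed = (2/13) × 65.21 = 10.03 mol; remaining = 17.17 − 10.03 = 7.140 mol
V(C4H10) = nRT/P = 7.140 × 8.314 × 709.15 / 260 = 161.9 L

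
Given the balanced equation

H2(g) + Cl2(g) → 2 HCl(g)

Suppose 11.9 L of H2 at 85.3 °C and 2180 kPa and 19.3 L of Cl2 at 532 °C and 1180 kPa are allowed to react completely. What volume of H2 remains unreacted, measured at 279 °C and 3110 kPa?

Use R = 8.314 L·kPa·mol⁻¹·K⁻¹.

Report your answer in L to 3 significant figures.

n(H2) = PV/RT = (2180 × 11.9) / (8.314 × 358.45) = 8.705 mol
n(Cl2) = PV/RT = (1180 × 19.3) / (8.314 × 805.15) = 3.402 mol
For 8.705 mol H2, stoichiometry requires (1/1) × 8.705 = 8.705 mol Cl2; 3.402 mol is available, so Cl2 is limiting.
n(H2) consumed = (1/1) × 3.402 = 3.402 mol; remaining = 8.705 − 3.402 = 5.303 mol
V(H2) = nRT/P = 5.303 × 8.314 × 552.15 / 3110 = 7.828 L

7.83 L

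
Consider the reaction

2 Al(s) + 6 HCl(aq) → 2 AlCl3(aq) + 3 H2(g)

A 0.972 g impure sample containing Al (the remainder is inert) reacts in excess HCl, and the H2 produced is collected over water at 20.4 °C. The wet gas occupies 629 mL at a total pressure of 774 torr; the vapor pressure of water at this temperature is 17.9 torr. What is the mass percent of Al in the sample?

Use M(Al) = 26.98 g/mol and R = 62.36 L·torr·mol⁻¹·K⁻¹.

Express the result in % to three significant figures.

P(H2) = 774 − 17.9 = 756.1 torr
n(H2) = PV/RT = (756.1 × 0.6290) / (62.36 × 293.55) = 0.02598 mol
n(Al) = (2/3) × 0.02598 = 0.01732 mol
m(Al) = 0.01732 × 26.98 = 0.4673 g
%Al = 0.4673 / 0.972 × 100 = 48.08%

48.1 %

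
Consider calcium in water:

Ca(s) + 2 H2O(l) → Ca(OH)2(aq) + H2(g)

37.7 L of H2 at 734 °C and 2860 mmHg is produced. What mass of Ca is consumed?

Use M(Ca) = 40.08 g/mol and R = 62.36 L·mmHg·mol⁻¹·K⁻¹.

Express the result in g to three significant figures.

n(H2) = PV/RT = (2860 × 37.7) / (62.36 × 1007.15) = 1.717 mol
n(Ca) = (1/1) × 1.717 = 1.717 mol
m(Ca) = 1.717 × 40.08 = 68.82 g

68.8 g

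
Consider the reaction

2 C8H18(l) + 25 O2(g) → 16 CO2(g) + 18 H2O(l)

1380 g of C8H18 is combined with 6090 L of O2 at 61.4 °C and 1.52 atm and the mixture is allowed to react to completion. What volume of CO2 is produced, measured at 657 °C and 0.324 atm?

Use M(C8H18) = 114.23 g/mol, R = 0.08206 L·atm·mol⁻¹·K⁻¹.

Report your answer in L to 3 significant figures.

22800 L

n(C8H18) = 1380 / 114.23 = 12.08 mol
n(O2) = PV/RT = (1.52 × 6090) / (0.08206 × 334.55) = 337.2 mol
For 12.08 mol C8H18, stoichiometry requires (25/2) × 12.08 = 151.0 mol O2; 337.2 mol is available, so C8H18 is limiting.
n(CO2) = (16/2) × 12.08 = 96.64 mol
V(CO2) = nRT/P = 96.64 × 0.08206 × 930.15 / 0.324 = 22770 L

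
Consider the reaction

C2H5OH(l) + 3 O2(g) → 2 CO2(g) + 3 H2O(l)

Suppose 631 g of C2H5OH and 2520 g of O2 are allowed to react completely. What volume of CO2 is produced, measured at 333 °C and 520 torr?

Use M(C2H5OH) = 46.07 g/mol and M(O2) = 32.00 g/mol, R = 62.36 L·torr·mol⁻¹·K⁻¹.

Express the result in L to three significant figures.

n(C2H5OH) = 631 / 46.07 = 13.70 mol
n(O2) = 2520 / 32.00 = 78.75 mol
For 13.70 mol C2H5OH, stoichiometry requires (3/1) × 13.70 = 41.10 mol O2; 78.75 mol is available, so C2H5OH is limiting.
n(CO2) = (2/1) × 13.70 = 27.40 mol
V(CO2) = nRT/P = 27.40 × 62.36 × 606.15 / 520 = 1992 L

1990 L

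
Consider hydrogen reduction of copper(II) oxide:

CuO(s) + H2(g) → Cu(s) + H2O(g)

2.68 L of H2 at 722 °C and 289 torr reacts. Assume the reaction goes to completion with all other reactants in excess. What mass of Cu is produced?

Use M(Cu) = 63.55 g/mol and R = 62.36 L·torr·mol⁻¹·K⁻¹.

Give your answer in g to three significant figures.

0.793 g

n(H2) = PV/RT = (289 × 2.68) / (62.36 × 995.15) = 0.01248 mol
n(Cu) = (1/1) × 0.01248 = 0.01248 mol
m(Cu) = 0.01248 × 63.55 = 0.7931 g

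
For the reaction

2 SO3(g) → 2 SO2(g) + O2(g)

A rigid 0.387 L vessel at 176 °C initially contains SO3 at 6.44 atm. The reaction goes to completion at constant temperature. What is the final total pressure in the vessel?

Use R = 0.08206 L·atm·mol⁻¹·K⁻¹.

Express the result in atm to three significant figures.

Rigid vessel, constant T ⇒ P scales with total gas moles (2 → 3).
P_final = (3/2) × 6.44 = 9.660 atm

9.66 atm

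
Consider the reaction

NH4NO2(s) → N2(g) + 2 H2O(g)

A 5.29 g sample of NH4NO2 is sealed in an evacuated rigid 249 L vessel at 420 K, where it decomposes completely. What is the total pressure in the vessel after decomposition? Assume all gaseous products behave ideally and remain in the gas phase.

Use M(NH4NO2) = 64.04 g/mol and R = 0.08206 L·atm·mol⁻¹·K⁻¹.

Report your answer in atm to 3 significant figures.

n(NH4NO2) = 5.29 / 64.04 = 0.08260 mol
n(gas produced) = (3/1) × 0.08260 = 0.2478 mol
P = nRT/V = 0.2478 × 0.08206 × 420 / 249 = 0.03430 atm

0.0343 atm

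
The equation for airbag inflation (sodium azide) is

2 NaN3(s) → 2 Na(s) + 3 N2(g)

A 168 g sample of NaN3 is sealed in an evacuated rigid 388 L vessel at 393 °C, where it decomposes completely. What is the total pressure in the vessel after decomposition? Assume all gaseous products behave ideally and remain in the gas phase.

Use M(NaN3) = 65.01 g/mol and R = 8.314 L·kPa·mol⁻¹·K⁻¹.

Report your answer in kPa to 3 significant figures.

n(NaN3) = 168 / 65.01 = 2.584 mol
n(gas produced) = (3/2) × 2.584 = 3.876 mol
P = nRT/V = 3.876 × 8.314 × 666.15 / 388 = 55.33 kPa

55.3 kPa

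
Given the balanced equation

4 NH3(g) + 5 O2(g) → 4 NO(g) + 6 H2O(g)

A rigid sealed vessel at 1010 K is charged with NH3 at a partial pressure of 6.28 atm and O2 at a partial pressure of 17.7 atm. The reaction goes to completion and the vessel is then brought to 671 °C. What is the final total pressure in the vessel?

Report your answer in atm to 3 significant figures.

With V and T fixed, P_i ∝ n_i, so the mole ratios apply directly to partial pressures at 1010 K.
P(O2) required for 6.28 atm of NH3 = (5/4) × 6.28 = 7.850 atm; available 17.7 atm, so NH3 is limiting.
P(O2) remaining = 17.7 − (5/4) × 6.28 = 9.850 atm
P(gaseous products) = (4+6)/4 × 6.28 = 15.70 atm
P_total at 1010 K = 9.850 + 15.70 = 25.55 atm
Scaling to 671 °C: P = 25.55 × 944.15/1010 = 23.88 atm

23.9 atm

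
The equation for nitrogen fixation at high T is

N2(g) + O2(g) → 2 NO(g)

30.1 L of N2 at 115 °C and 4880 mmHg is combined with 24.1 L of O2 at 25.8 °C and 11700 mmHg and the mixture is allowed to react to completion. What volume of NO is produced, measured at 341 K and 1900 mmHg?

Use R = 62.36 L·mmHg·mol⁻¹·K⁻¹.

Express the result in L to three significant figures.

136 L

n(N2) = PV/RT = (4880 × 30.1) / (62.36 × 388.15) = 6.068 mol
n(O2) = PV/RT = (11700 × 24.1) / (62.36 × 298.95) = 15.13 mol
For 6.068 mol N2, stoichiometry requires (1/1) × 6.068 = 6.068 mol O2; 15.13 mol is available, so N2 is limiting.
n(NO) = (2/1) × 6.068 = 12.14 mol
V(NO) = nRT/P = 12.14 × 62.36 × 341 / 1900 = 135.9 L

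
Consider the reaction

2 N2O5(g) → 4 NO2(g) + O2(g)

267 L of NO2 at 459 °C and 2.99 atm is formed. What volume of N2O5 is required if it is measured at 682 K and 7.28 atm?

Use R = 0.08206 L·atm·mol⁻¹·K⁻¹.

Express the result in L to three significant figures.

51.1 L

n(NO2) = PV/RT = (2.99 × 267) / (0.08206 × 732.15) = 13.29 mol
n(N2O5) = (2/4) × 13.29 = 6.645 mol
V = nRT/P = 6.645 × 0.08206 × 682 / 7.28 = 51.08 L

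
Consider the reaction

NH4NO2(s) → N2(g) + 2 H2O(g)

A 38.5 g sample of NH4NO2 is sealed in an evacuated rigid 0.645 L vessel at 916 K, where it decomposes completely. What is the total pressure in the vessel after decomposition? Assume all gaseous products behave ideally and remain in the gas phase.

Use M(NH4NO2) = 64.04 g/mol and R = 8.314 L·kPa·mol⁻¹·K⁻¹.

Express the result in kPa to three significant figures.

n(NH4NO2) = 38.5 / 64.04 = 0.6012 mol
n(gas produced) = (3/1) × 0.6012 = 1.804 mol
P = nRT/V = 1.804 × 8.314 × 916 / 0.645 = 21300 kPa

21300 kPa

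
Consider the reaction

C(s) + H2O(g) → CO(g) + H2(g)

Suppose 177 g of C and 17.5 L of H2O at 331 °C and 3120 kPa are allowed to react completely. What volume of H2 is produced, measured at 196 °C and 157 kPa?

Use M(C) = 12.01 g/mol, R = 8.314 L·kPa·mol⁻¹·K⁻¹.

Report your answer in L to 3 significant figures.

n(C) = 177 / 12.01 = 14.74 mol
n(H2O) = PV/RT = (3120 × 17.5) / (8.314 × 604.15) = 10.87 mol
For 14.74 mol C, stoichiometry requires (1/1) × 14.74 = 14.74 mol H2O; 10.87 mol is available, so H2O is limiting.
n(H2) = (1/1) × 10.87 = 10.87 mol
V(H2) = nRT/P = 10.87 × 8.314 × 469.15 / 157 = 270.1 L

270 L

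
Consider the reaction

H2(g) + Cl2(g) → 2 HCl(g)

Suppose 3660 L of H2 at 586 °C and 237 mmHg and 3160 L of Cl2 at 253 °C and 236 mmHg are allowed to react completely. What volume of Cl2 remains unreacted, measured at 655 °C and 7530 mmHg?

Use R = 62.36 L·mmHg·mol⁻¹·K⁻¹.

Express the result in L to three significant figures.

n(H2) = PV/RT = (237 × 3660) / (62.36 × 859.15) = 16.19 mol
n(Cl2) = PV/RT = (236 × 3160) / (62.36 × 526.15) = 22.73 mol
For 16.19 mol H2, stoichiometry requires (1/1) × 16.19 = 16.19 mol Cl2; 22.73 mol is available, so H2 is limiting.
n(Cl2) consumed = (1/1) × 16.19 = 16.19 mol; remaining = 22.73 − 16.19 = 6.540 mol
V(Cl2) = nRT/P = 6.540 × 62.36 × 928.15 / 7530 = 50.27 L

50.3 L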